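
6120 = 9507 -3387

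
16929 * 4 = 67716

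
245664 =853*288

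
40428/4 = 10107 = 10107.00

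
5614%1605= 799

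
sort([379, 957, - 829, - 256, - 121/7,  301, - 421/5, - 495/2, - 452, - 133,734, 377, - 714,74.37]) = [ - 829, - 714, - 452,-256,-495/2,-133,-421/5, - 121/7,74.37,301,377, 379, 734,957]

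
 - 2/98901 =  - 1 + 98899/98901 = - 0.00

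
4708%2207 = 294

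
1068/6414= 178/1069 = 0.17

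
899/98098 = 899/98098=0.01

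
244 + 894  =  1138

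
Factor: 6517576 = 2^3*13^1 * 29^1 * 2161^1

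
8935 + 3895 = 12830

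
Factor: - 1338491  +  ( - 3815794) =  - 5154285 = - 3^1*5^1*37^2*251^1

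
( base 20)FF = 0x13B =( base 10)315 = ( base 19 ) gb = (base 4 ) 10323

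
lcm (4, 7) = 28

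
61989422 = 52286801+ 9702621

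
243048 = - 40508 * ( - 6)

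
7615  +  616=8231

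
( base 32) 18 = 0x28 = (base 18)24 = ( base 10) 40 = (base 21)1j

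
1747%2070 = 1747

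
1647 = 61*27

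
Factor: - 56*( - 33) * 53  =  2^3 * 3^1*7^1 * 11^1*53^1=97944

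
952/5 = 190 + 2/5 = 190.40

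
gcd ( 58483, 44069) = 1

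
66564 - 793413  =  -726849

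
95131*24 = 2283144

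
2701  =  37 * 73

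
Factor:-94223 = - 59^1*1597^1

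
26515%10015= 6485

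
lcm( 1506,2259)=4518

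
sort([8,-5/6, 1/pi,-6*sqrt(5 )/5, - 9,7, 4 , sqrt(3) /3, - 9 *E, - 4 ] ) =[ - 9* E , - 9, - 4,-6*sqrt(5 )/5, - 5/6, 1/pi,  sqrt(3) /3, 4,7,8 ]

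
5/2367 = 5/2367 = 0.00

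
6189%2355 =1479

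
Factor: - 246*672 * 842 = - 2^7 * 3^2*7^1*41^1 * 421^1 = - 139192704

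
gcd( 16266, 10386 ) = 6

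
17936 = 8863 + 9073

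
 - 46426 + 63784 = 17358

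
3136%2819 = 317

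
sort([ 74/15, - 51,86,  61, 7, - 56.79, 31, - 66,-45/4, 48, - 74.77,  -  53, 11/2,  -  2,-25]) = [ - 74.77, - 66, - 56.79,- 53, - 51, - 25, - 45/4,  -  2,74/15, 11/2,  7, 31, 48, 61, 86] 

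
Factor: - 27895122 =-2^1 * 3^2*227^1 * 6827^1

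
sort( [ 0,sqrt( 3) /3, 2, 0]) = [0, 0, sqrt(  3)/3, 2 ]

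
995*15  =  14925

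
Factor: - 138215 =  -5^1 * 7^1*11^1 * 359^1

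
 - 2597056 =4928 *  ( - 527)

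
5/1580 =1/316   =  0.00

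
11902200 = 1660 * 7170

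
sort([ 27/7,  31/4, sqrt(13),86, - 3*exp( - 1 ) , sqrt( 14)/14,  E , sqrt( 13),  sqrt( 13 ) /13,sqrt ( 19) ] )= [  -  3*exp( - 1 ),sqrt(14) /14,sqrt( 13 ) /13 , E, sqrt (13 ),  sqrt(13),27/7,sqrt(19 ),31/4,86] 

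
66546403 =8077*8239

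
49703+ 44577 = 94280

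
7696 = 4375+3321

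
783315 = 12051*65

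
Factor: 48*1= 2^4*3^1 = 48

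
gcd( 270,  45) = 45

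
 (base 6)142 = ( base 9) 68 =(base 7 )116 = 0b111110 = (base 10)62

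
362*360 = 130320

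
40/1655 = 8/331 = 0.02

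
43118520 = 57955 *744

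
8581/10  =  8581/10 = 858.10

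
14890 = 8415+6475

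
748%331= 86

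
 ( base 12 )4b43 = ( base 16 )2163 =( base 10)8547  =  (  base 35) 6Y7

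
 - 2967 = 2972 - 5939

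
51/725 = 51/725 = 0.07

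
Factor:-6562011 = - 3^1*19^1 * 115123^1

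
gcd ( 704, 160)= 32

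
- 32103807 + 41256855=9153048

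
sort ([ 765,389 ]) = [389, 765]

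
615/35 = 17+ 4/7 = 17.57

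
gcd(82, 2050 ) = 82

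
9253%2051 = 1049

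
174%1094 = 174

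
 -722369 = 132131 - 854500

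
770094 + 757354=1527448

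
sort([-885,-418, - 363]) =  [ - 885, - 418 , - 363]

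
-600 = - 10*60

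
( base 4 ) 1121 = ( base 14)65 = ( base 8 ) 131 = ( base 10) 89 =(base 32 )2p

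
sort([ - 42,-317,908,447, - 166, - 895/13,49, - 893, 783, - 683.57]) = [ - 893, - 683.57, - 317, - 166, - 895/13, - 42,49, 447, 783, 908 ]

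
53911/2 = 53911/2  =  26955.50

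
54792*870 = 47669040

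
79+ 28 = 107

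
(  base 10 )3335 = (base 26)4o7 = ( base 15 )EC5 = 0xd07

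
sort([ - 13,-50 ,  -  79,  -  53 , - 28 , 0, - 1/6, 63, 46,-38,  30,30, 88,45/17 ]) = [ - 79, - 53,-50 ,-38,-28,-13,-1/6,  0, 45/17,30, 30,46, 63 , 88] 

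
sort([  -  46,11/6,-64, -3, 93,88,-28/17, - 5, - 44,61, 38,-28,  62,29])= [ - 64,-46,-44,-28,-5, - 3, - 28/17,11/6,29 , 38,61,62,88, 93]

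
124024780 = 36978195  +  87046585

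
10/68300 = 1/6830=0.00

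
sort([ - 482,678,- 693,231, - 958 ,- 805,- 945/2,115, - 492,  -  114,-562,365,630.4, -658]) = [-958, -805, - 693, - 658,-562, - 492, - 482, - 945/2, - 114,115, 231, 365, 630.4,678 ]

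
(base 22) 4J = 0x6B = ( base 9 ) 128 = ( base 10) 107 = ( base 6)255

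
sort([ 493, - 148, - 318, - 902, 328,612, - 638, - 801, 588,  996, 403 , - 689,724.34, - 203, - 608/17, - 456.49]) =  [ - 902, - 801,-689, - 638,  -  456.49, - 318, - 203,-148,  -  608/17, 328,403,493,  588,612, 724.34,996 ]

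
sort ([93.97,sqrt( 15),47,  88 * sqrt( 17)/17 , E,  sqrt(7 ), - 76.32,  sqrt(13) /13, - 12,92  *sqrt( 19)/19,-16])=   [-76.32,-16, - 12,sqrt ( 13) /13,  sqrt ( 7), E,sqrt( 15), 92*sqrt ( 19 )/19, 88 * sqrt(17)/17, 47,93.97 ]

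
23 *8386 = 192878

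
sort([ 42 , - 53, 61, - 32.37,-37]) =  [ - 53, - 37, - 32.37, 42,61 ]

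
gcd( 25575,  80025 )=825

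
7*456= 3192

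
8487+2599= 11086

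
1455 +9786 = 11241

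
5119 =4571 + 548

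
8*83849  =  670792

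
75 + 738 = 813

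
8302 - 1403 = 6899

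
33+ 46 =79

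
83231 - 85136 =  - 1905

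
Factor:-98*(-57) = 2^1*3^1 * 7^2*19^1=5586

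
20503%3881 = 1098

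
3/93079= 3/93079 = 0.00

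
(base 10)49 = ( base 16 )31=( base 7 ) 100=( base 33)1g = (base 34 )1F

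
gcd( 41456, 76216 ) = 8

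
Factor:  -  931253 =  -  37^1*25169^1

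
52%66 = 52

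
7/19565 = 1/2795 = 0.00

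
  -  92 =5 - 97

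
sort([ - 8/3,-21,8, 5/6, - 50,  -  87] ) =[ - 87, - 50, - 21,-8/3, 5/6, 8]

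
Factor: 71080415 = 5^1*7^1*613^1*3313^1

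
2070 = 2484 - 414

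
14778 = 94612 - 79834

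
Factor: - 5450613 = - 3^1*7^3*5297^1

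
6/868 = 3/434=   0.01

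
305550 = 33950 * 9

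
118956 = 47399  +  71557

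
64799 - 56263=8536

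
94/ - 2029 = -94/2029 =- 0.05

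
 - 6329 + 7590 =1261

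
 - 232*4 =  - 928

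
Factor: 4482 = 2^1*3^3 *83^1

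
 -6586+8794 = 2208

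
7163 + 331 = 7494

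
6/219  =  2/73 = 0.03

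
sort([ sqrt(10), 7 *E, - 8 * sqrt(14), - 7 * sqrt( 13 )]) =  [ -8*sqrt(14) , - 7*sqrt( 13), sqrt(10), 7*E]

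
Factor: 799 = 17^1*47^1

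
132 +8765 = 8897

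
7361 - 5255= 2106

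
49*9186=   450114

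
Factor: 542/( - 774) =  - 271/387 = - 3^( - 2) * 43^( - 1)*271^1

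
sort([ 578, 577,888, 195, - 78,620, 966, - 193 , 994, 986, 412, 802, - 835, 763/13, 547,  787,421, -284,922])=[ - 835, - 284,  -  193,-78, 763/13,  195,412, 421,547,577 , 578, 620,  787, 802, 888, 922,966,  986,  994] 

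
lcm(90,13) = 1170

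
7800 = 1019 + 6781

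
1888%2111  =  1888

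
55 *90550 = 4980250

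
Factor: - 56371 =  - 7^1 * 8053^1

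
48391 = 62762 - 14371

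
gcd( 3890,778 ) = 778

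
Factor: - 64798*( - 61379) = 3977236442 = 2^1*179^1*181^1*61379^1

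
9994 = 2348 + 7646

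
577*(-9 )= - 5193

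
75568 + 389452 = 465020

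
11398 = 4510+6888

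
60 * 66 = 3960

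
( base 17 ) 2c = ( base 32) 1e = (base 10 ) 46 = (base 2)101110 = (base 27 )1j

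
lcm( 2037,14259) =14259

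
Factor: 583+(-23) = 560 = 2^4*5^1*7^1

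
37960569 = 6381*5949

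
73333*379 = 27793207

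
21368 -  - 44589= 65957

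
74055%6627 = 1158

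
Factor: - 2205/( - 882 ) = 5/2 = 2^( - 1 )*5^1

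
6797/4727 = 1+2070/4727= 1.44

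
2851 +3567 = 6418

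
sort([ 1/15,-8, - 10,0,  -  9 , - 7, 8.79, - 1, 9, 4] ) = [ - 10, - 9, - 8 , - 7, - 1, 0,1/15, 4, 8.79, 9]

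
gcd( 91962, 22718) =2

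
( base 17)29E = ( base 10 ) 745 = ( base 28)qh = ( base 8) 1351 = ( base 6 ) 3241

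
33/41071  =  33/41071 = 0.00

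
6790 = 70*97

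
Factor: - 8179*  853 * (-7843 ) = 54718156141 = 11^1 * 23^1 *31^1*853^1*8179^1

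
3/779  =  3/779 = 0.00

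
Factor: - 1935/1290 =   -  2^(  -  1 )*3^1 = - 3/2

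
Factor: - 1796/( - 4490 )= 2/5=2^1*  5^( -1 ) 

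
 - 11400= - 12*950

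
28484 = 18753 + 9731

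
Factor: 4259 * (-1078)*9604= - 2^3* 7^6*11^1 * 4259^1 =- 44093904008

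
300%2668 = 300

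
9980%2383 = 448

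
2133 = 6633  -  4500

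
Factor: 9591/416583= 23/999 = 3^(-3)*23^1*37^(-1)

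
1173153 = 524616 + 648537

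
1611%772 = 67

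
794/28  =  397/14 = 28.36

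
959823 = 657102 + 302721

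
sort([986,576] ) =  [ 576,  986 ] 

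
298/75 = 3 + 73/75 = 3.97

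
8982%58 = 50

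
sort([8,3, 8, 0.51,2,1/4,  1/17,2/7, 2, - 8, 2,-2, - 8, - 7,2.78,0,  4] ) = [  -  8  , - 8, - 7 ,  -  2, 0, 1/17 , 1/4,2/7,0.51, 2, 2,2, 2.78 , 3,4,8,  8 ] 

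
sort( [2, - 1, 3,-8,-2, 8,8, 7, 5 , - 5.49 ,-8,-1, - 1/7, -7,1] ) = [-8, - 8, - 7,-5.49,  -  2,  -  1,-1, - 1/7, 1, 2, 3,5, 7, 8, 8 ]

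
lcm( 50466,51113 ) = 3986814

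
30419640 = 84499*360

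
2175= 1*2175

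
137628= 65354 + 72274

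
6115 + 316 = 6431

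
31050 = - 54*( - 575)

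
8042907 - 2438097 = 5604810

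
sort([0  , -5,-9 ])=[  -  9 , - 5,0 ]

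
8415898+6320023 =14735921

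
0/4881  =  0 = 0.00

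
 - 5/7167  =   -1  +  7162/7167 = -0.00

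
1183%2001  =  1183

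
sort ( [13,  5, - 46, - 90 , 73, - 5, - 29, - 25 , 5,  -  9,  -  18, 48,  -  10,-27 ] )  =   [  -  90, -46,  -  29, - 27, - 25, - 18, - 10,-9, - 5 , 5,  5,13, 48,73] 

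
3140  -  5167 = - 2027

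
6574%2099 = 277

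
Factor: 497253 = 3^1*83^1 *1997^1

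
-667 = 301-968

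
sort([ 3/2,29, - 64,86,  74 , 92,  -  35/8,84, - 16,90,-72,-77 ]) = [ - 77,  -  72, - 64, - 16, - 35/8, 3/2, 29,74,84, 86, 90,92 ]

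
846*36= 30456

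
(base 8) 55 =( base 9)50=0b101101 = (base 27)1I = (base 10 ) 45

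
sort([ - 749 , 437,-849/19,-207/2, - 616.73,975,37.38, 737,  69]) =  [ -749, - 616.73, - 207/2,-849/19, 37.38, 69, 437,737 , 975]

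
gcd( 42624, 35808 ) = 96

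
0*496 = 0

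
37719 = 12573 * 3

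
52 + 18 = 70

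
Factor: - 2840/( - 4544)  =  5/8 = 2^( - 3)*5^1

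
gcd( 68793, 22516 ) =1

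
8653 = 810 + 7843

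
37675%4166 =181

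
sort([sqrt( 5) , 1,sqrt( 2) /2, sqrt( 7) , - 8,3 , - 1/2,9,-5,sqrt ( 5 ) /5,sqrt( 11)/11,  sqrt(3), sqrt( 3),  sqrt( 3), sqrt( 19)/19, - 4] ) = [ - 8, - 5 , - 4, - 1/2,sqrt( 19)/19 , sqrt(11 )/11,  sqrt( 5) /5, sqrt(2)/2,1, sqrt( 3 ), sqrt(3),sqrt( 3), sqrt( 5), sqrt( 7), 3, 9 ] 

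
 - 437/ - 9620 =437/9620  =  0.05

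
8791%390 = 211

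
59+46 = 105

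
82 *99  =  8118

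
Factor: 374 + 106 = 2^5 *3^1 *5^1 =480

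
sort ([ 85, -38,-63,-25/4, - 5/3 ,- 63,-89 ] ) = [-89, - 63, - 63 ,-38, - 25/4,-5/3 , 85]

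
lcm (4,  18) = 36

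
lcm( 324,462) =24948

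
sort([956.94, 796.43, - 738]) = [  -  738,796.43,956.94]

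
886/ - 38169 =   -  1 + 37283/38169 = - 0.02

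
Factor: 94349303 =17^1*887^1*6257^1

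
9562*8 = 76496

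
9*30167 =271503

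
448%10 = 8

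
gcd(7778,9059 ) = 1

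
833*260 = 216580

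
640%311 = 18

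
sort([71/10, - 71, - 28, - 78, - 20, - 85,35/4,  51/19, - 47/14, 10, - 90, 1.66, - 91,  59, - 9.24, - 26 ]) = [ - 91, - 90, - 85, -78, - 71, - 28,- 26, - 20, - 9.24, - 47/14, 1.66, 51/19, 71/10,35/4, 10, 59 ] 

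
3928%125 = 53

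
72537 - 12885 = 59652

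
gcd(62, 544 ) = 2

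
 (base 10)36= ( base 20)1g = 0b100100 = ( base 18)20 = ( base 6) 100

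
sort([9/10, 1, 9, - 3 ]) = [ - 3,9/10,1, 9 ] 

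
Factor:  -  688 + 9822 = 9134 = 2^1 * 4567^1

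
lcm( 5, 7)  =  35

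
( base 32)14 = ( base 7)51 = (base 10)36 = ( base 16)24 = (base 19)1H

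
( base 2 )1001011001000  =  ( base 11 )3681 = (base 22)9KC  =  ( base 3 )20121002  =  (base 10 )4808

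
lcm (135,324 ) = 1620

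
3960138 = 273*14506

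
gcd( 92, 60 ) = 4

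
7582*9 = 68238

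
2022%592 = 246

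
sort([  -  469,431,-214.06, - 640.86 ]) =[ - 640.86, -469  , - 214.06, 431 ]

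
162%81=0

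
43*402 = 17286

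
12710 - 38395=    - 25685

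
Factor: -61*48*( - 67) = 2^4 *3^1*61^1 *67^1 = 196176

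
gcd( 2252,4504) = 2252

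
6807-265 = 6542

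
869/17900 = 869/17900 = 0.05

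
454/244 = 1 + 105/122 =1.86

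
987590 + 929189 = 1916779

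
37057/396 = 93 + 229/396 = 93.58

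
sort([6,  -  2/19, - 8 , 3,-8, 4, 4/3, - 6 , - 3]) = [ - 8 , - 8, - 6, - 3,- 2/19, 4/3, 3, 4,6]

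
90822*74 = 6720828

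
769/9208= 769/9208 = 0.08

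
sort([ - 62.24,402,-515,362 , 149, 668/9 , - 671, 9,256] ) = [-671, - 515,-62.24,9,668/9,149,256, 362,402] 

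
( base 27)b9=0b100110010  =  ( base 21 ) EC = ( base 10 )306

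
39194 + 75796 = 114990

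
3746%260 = 106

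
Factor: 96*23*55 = 2^5*3^1*5^1*11^1*23^1 = 121440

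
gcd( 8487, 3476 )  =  1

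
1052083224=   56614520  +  995468704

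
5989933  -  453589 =5536344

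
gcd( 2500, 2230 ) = 10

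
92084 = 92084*1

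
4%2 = 0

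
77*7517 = 578809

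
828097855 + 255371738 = 1083469593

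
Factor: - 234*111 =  - 25974 = - 2^1*3^3*13^1*37^1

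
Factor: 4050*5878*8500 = 2^4* 3^4*5^5*17^1* 2939^1 = 202350150000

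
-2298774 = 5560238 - 7859012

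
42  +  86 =128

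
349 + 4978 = 5327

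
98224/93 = 98224/93  =  1056.17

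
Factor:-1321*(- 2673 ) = 3531033 = 3^5*11^1*1321^1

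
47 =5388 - 5341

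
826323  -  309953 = 516370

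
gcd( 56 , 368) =8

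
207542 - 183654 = 23888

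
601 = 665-64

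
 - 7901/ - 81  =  7901/81  =  97.54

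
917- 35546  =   - 34629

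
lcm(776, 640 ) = 62080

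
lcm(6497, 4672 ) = 415808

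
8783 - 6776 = 2007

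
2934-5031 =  - 2097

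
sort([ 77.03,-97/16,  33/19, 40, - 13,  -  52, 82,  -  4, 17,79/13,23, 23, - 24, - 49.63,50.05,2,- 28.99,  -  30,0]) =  [ - 52 ,- 49.63, - 30 , - 28.99 ,-24, - 13, - 97/16, - 4, 0, 33/19, 2,79/13,17, 23, 23, 40, 50.05,77.03 , 82]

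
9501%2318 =229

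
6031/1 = 6031 = 6031.00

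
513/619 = 513/619 = 0.83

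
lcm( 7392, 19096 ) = 229152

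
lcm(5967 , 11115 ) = 566865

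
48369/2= 48369/2 =24184.50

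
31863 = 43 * 741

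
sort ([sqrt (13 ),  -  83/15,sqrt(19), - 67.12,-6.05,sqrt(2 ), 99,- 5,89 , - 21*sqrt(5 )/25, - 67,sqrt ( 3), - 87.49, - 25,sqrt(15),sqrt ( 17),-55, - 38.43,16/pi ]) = [-87.49 ,  -  67.12, - 67, - 55, - 38.43, - 25,-6.05,-83/15, - 5, -21 * sqrt( 5) /25, sqrt(2),sqrt( 3), sqrt (13),sqrt ( 15), sqrt( 17 ), sqrt(19),16/pi,89, 99]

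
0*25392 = 0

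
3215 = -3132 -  - 6347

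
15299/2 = 7649 + 1/2 = 7649.50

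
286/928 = 143/464=0.31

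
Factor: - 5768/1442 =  - 4 = - 2^2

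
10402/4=5201/2= 2600.50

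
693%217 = 42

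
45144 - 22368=22776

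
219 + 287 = 506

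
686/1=686 =686.00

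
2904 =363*8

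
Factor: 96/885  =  2^5*5^( - 1 )*59^( - 1 ) =32/295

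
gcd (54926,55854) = 58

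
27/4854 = 9/1618 = 0.01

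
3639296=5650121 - 2010825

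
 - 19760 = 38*(-520 ) 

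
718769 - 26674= 692095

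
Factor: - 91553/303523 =-7^1*29^1*673^(  -  1)=   - 203/673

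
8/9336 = 1/1167 = 0.00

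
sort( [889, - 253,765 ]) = [ -253, 765, 889]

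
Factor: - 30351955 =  -5^1*941^1*6451^1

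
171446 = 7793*22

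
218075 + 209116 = 427191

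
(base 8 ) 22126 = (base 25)em2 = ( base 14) 3566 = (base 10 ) 9302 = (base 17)1F33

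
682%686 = 682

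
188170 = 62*3035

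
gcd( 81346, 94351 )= 1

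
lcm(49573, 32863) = 2924807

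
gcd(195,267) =3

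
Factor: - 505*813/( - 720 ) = 27371/48 =2^( - 4)*3^ (-1)*101^1*271^1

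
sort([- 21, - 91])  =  [ - 91, - 21] 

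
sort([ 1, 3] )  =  [1, 3 ]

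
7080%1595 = 700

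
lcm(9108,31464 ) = 346104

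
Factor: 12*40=480  =  2^5*3^1*5^1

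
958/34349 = 958/34349 = 0.03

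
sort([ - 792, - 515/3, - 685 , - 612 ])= [ - 792 , - 685, - 612, - 515/3]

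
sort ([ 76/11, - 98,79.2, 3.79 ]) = [  -  98, 3.79, 76/11, 79.2] 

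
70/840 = 1/12 = 0.08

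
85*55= 4675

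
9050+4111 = 13161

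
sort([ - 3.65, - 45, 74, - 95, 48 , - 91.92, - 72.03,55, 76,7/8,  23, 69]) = [ - 95,  -  91.92, - 72.03, - 45,  -  3.65,7/8,  23,48 , 55, 69,74, 76 ] 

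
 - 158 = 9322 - 9480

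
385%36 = 25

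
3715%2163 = 1552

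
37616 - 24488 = 13128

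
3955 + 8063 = 12018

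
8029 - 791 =7238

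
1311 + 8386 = 9697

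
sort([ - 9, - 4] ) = [  -  9, - 4] 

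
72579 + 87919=160498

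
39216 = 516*76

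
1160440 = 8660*134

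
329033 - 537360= - 208327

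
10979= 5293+5686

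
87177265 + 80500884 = 167678149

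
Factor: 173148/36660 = 307/65 = 5^ ( - 1)*13^( - 1 )*307^1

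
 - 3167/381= - 9 + 262/381 = - 8.31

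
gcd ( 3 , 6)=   3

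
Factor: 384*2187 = 839808 = 2^7*3^8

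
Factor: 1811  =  1811^1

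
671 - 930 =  - 259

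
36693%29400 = 7293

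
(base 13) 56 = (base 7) 131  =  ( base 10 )71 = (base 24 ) 2n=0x47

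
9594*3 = 28782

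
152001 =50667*3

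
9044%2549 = 1397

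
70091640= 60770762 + 9320878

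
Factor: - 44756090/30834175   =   - 8951218/6166835 = - 2^1*5^( - 1 )*17^( - 1 ) *83^1* 53923^1*72551^( - 1) 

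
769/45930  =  769/45930=0.02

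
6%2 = 0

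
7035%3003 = 1029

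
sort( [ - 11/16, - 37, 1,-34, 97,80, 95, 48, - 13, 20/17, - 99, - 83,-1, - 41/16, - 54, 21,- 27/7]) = [ - 99,-83,-54,  -  37, - 34, - 13,-27/7, - 41/16, - 1,-11/16, 1,  20/17,21, 48 , 80,  95,  97]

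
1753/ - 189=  - 10 + 137/189 = - 9.28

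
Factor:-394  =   - 2^1*197^1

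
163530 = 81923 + 81607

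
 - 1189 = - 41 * 29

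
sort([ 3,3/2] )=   [3/2,3 ] 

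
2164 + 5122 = 7286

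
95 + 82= 177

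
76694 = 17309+59385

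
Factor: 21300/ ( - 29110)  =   - 30/41 = - 2^1*  3^1 * 5^1* 41^( - 1) 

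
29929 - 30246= -317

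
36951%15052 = 6847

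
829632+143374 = 973006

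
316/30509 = 316/30509 = 0.01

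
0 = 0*752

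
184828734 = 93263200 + 91565534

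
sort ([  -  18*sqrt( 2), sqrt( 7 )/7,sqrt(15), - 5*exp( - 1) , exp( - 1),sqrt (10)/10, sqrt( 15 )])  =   [ - 18*sqrt( 2 ) , - 5*exp( - 1 ),sqrt(10)/10,  exp ( - 1) , sqrt ( 7)/7, sqrt(15 ),sqrt( 15 )]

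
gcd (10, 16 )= 2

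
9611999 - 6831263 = 2780736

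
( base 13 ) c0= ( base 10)156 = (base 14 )B2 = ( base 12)110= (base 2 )10011100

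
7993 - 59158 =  - 51165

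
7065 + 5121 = 12186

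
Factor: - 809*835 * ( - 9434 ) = 2^1*5^1*53^1* 89^1*167^1*809^1 = 6372808510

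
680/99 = 6 + 86/99  =  6.87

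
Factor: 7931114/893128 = 3965557/446564 = 2^( - 2 )*701^1*5657^1*111641^( - 1 ) 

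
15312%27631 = 15312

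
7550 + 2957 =10507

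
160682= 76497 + 84185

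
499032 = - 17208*( - 29 )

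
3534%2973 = 561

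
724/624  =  181/156 = 1.16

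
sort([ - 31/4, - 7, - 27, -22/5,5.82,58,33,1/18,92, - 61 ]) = [ - 61 , - 27, - 31/4, - 7, -22/5 , 1/18, 5.82,33, 58,92]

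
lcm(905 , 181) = 905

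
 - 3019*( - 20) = 60380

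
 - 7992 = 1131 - 9123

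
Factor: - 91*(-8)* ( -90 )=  - 65520 = - 2^4*3^2*5^1*7^1 * 13^1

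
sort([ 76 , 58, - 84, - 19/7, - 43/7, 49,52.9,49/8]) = [ - 84,-43/7,  -  19/7, 49/8,49, 52.9, 58, 76]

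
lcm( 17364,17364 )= 17364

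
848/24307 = 848/24307 = 0.03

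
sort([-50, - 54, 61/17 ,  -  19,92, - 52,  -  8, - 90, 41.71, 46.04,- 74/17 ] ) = [ - 90, - 54, - 52, - 50, - 19, - 8, - 74/17,61/17,41.71, 46.04, 92 ] 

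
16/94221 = 16/94221 = 0.00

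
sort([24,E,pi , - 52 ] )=[ - 52,E,  pi, 24] 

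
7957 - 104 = 7853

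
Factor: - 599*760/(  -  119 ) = 2^3*5^1 * 7^( - 1)*17^( - 1)*19^1*599^1 = 455240/119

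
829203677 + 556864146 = 1386067823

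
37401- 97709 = - 60308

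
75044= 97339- 22295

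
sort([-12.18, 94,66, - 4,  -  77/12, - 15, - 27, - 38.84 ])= [ - 38.84 , - 27, - 15, - 12.18, - 77/12, - 4, 66, 94 ] 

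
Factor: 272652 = 2^2*3^1*22721^1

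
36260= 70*518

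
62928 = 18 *3496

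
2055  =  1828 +227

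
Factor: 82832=2^4*31^1*167^1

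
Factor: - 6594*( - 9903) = 2^1*3^2*7^1 * 157^1*3301^1 = 65300382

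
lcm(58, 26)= 754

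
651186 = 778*837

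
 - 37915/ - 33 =1148 + 31/33  =  1148.94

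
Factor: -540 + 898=2^1*179^1 = 358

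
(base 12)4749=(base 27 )apc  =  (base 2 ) 1111100101001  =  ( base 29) 9e2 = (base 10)7977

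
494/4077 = 494/4077 = 0.12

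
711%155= 91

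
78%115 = 78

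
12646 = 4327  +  8319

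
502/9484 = 251/4742 = 0.05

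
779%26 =25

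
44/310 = 22/155 = 0.14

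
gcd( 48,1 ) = 1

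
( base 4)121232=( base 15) 74b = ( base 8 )3156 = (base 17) 5BE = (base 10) 1646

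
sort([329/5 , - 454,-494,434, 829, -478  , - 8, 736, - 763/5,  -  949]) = [ - 949,  -  494,-478,-454,- 763/5,-8  ,  329/5, 434,736, 829 ] 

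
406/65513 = 58/9359 = 0.01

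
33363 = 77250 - 43887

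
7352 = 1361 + 5991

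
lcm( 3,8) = 24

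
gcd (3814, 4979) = 1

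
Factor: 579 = 3^1 * 193^1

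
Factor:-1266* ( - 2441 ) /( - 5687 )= - 3090306/5687 = - 2^1 * 3^1*11^(  -  2 )*47^( - 1)*211^1 *2441^1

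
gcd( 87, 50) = 1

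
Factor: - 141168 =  - 2^4*3^1*17^1*173^1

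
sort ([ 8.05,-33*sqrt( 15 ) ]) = [ - 33* sqrt (15),  8.05 ] 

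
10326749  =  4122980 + 6203769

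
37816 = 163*232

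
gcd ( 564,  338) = 2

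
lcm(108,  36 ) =108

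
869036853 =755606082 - -113430771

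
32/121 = 32/121 = 0.26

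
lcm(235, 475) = 22325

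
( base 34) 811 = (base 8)22103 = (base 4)2101003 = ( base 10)9283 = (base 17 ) 1f21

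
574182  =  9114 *63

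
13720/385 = 392/11 = 35.64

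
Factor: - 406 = - 2^1* 7^1 * 29^1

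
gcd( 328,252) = 4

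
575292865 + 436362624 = 1011655489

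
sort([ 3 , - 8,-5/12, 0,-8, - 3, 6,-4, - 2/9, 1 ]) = [ - 8, - 8, - 4,-3,-5/12, - 2/9,0, 1, 3, 6] 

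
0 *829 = 0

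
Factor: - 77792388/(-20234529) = 2^2*3^( - 3)*7^( - 1 ) * 127^(-1)*281^ ( - 1)*6482699^1 = 25930796/6744843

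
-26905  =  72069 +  - 98974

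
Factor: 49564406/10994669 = 2^1*7^( - 2)*173^( - 1)* 1297^ ( - 1)*2503^1*9901^1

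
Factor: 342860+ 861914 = 2^1*43^1*14009^1=1204774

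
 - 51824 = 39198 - 91022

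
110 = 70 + 40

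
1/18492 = 1/18492 = 0.00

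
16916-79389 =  - 62473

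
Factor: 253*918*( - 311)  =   - 72230994 = - 2^1*3^3*11^1*17^1*23^1*311^1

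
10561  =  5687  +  4874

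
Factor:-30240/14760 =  - 2^2*3^1*7^1*41^( - 1) = -84/41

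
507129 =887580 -380451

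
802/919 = 802/919 = 0.87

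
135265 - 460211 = -324946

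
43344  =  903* 48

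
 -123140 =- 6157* 20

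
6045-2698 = 3347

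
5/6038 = 5/6038 = 0.00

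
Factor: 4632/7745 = 2^3*3^1*5^(-1 )*193^1*1549^( - 1)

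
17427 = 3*5809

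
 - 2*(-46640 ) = 93280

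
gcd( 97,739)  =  1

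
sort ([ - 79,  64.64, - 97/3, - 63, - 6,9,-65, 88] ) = [ - 79,-65,-63, - 97/3,  -  6,  9, 64.64 , 88 ]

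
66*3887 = 256542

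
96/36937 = 96/36937 = 0.00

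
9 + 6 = 15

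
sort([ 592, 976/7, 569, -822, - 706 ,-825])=[ - 825, - 822 ,  -  706,976/7,569,592 ] 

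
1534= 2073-539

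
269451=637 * 423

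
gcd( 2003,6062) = 1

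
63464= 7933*8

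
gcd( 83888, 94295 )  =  1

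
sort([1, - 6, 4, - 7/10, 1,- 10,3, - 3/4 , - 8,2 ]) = [-10, - 8, - 6, - 3/4, - 7/10,1,1,2,  3, 4 ] 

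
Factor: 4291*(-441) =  - 1892331 = - 3^2*7^3*613^1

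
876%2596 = 876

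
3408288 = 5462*624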